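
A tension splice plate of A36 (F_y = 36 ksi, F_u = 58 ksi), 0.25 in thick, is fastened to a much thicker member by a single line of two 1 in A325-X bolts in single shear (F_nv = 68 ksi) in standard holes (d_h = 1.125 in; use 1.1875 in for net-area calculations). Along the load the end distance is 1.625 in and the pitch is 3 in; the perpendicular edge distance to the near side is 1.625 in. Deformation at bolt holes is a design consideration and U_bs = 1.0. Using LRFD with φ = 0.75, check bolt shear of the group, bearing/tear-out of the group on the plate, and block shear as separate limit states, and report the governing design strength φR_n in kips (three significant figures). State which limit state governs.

Bolt shear: A_b = π·1²/4 = 0.7854 in²; R_n = 68 × 0.7854 × 2 × 1 = 106.8 kips → 0.75 × 106.8 = 80.1 kips.
Bearing: edge l_c = 1.062, r_n = 18.49 kips; interior l_c = 1.875, r_n = 32.62 kips; R_n = 18.49 + 1·32.62 = 51.11 kips → 38.3 kips.
Block shear: A_gv = 1.156, A_nv = 0.7109, A_nt = 0.2578 in²; R_n = min(0.6F_uA_nv, 0.6F_yA_gv) + U_bs·F_u·A_nt = 39.69 kips → 29.8 kips.
Block shear governs: 29.8 kips.

29.8 kips (block shear governs)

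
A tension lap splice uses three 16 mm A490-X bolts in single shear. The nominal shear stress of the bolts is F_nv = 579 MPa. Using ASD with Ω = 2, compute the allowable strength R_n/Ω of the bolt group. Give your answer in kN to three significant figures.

175 kN

A_b = π × 16² / 4 = 201.1 mm².
R_n = F_nv · A_b · n · n_s = 579 × 201.1 × 3 × 1 / 1000 = 349.2 kN.
Allowable strength R_n/Ω = 349.2 / 2 = 175 kN.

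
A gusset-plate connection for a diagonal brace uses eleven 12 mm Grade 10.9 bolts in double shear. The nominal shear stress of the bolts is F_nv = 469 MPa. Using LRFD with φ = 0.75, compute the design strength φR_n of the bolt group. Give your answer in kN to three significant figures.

A_b = π × 12² / 4 = 113.1 mm².
R_n = F_nv · A_b · n · n_s = 469 × 113.1 × 11 × 2 / 1000 = 1167 kN.
Design strength φR_n = 0.75 × 1167 = 875 kN.

875 kN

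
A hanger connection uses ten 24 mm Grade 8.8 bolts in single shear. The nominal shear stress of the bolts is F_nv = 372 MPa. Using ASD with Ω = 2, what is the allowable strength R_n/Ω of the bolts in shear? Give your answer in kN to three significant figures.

A_b = π × 24² / 4 = 452.4 mm².
R_n = F_nv · A_b · n · n_s = 372 × 452.4 × 10 × 1 / 1000 = 1683 kN.
Allowable strength R_n/Ω = 1683 / 2 = 841 kN.

841 kN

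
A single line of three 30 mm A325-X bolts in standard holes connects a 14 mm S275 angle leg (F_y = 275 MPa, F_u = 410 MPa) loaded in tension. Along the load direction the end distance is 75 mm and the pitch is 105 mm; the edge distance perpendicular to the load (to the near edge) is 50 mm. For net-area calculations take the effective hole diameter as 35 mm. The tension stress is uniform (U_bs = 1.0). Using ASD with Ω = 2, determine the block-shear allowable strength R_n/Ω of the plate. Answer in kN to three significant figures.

422 kN

Shear plane L_v = 75 + 2·105 = 285 mm; A_gv = 285 × 14 = 3990 mm².
A_nv = (285 − 2.5·35) × 14 = 2765 mm².
A_nt = (50 − 0.5·35) × 14 = 455 mm².
0.6 F_u A_nv = 680.2 kN; 0.6 F_y A_gv = 658.4 kN → shear yielding governs the shear term.
R_n = 658.4 + 1.0 × 410 × 455 / 1000 = 844.9 kN.
Allowable strength R_n/Ω = 844.9 / 2 = 422 kN.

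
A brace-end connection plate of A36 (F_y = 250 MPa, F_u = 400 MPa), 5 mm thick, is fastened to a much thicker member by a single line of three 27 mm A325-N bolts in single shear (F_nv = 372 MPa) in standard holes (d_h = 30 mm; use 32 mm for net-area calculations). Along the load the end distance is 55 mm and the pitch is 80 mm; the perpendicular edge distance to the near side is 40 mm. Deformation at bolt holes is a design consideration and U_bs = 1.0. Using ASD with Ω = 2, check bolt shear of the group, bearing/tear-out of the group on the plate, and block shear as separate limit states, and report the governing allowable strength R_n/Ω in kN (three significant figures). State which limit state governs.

Bolt shear: A_b = π·27²/4 = 572.6 mm²; R_n = 372 × 572.6 × 3 × 1 / 1000 = 639 kN → 639 / 2 = 319 kN.
Bearing: edge l_c = 40, r_n = 96 kN; interior l_c = 50, r_n = 120 kN; R_n = 96 + 2·120 = 336 kN → 168 kN.
Block shear: A_gv = 1075, A_nv = 675, A_nt = 120 mm²; R_n = min(0.6F_uA_nv, 0.6F_yA_gv) + U_bs·F_u·A_nt = 209.2 kN → 105 kN.
Block shear governs: 105 kN.

105 kN (block shear governs)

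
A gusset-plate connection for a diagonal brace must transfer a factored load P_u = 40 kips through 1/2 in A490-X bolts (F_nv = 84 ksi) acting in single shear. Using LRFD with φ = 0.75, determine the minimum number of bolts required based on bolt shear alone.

A_b = π·0.5²/4 = 0.1963 in².
Per-bolt design strength φR_n = 0.75 × 84 × 0.1963 × 1 = 12.37 kips.
n ≥ 40 / 12.37 = 3.234 → use 4 bolts.

4 bolts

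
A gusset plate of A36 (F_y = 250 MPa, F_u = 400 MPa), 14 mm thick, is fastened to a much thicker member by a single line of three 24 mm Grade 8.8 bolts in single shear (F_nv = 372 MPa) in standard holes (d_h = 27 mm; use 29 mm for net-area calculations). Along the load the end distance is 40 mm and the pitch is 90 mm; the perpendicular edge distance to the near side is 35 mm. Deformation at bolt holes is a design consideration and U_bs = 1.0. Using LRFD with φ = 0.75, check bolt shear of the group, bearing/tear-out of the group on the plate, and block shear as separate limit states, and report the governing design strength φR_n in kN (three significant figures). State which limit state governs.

Bolt shear: A_b = π·24²/4 = 452.4 mm²; R_n = 372 × 452.4 × 3 × 1 / 1000 = 504.9 kN → 0.75 × 504.9 = 379 kN.
Bearing: edge l_c = 26.5, r_n = 178.1 kN; interior l_c = 63, r_n = 322.6 kN; R_n = 178.1 + 2·322.6 = 823.2 kN → 617 kN.
Block shear: A_gv = 3080, A_nv = 2065, A_nt = 287 mm²; R_n = min(0.6F_uA_nv, 0.6F_yA_gv) + U_bs·F_u·A_nt = 576.8 kN → 433 kN.
Bolt shear governs: 379 kN.

379 kN (bolt shear governs)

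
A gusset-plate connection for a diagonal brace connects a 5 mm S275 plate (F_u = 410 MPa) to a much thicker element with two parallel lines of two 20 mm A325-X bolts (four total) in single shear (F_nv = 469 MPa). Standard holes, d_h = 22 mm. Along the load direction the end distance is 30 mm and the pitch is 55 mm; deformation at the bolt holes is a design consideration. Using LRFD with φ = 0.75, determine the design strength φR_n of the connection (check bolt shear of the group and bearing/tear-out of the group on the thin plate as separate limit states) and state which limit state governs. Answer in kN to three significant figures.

Bolt shear: A_b = π·20²/4 = 314.2 mm²; R_n = 469 × 314.2 × 4 × 1 / 1000 = 589.4 kN → 0.75 × 589.4 = 442 kN.
Bearing (1.2 l_c t F_u ≤ 2.4 d t F_u): upper limit = 2.4·20·5·410 / 1000 = 98.4 kN.
  Edge l_c = 30 − 22/2 = 19 → r_n = 46.74 kN; interior l_c = 55 − 22 = 33 → r_n = 81.18 kN.
  R_n,bearing = 2·46.74 + 2·81.18 = 255.8 kN → 0.75 × 255.8 = 192 kN.
Bearing governs: 192 kN.

192 kN (bearing governs)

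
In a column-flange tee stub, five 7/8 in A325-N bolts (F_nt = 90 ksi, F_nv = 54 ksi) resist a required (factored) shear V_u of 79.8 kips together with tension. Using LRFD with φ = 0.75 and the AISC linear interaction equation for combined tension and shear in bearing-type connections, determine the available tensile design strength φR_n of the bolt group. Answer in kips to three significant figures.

A_b = π·0.875²/4 = 0.6013 in²; f_rv = 79.8 / (5 × 0.6013) = 26.54 ksi.
F'_nt = 1.3 F_nt − (F_nt / φF_nv) f_rv = 1.3·90 − (90/(0.75·54))·26.54 = 58.02 ksi, capped at F_nt → F'_nt = 58.02 ksi.
R_n = F'_nt · A_b · n = 58.02 × 0.6013 × 5 = 174.4 kips.
Design strength φR_n = 0.75 × 174.4 = 131 kips.

131 kips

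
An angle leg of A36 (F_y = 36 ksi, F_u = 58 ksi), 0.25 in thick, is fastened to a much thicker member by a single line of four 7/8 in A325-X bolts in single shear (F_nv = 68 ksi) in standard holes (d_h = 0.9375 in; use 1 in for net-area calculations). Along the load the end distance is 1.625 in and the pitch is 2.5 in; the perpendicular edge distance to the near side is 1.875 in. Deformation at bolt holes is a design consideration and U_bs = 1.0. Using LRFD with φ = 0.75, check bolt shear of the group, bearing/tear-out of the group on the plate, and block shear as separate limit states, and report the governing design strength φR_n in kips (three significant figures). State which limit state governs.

51.7 kips (block shear governs)

Bolt shear: A_b = π·0.875²/4 = 0.6013 in²; R_n = 68 × 0.6013 × 4 × 1 = 163.6 kips → 0.75 × 163.6 = 123 kips.
Bearing: edge l_c = 1.156, r_n = 20.12 kips; interior l_c = 1.562, r_n = 27.19 kips; R_n = 20.12 + 3·27.19 = 101.7 kips → 76.3 kips.
Block shear: A_gv = 2.281, A_nv = 1.406, A_nt = 0.3438 in²; R_n = min(0.6F_uA_nv, 0.6F_yA_gv) + U_bs·F_u·A_nt = 68.88 kips → 51.7 kips.
Block shear governs: 51.7 kips.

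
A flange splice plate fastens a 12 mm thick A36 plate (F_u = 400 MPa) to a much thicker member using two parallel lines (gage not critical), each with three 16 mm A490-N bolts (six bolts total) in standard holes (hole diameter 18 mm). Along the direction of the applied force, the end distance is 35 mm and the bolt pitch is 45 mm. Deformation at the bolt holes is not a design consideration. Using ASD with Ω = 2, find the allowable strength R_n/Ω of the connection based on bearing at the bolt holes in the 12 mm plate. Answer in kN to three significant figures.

576 kN

Per bolt r_n = 1.5 l_c t F_u ≤ 3.0 d t F_u; upper limit = 3.0 × 16 × 12 × 400 / 1000 = 230.4 kN.
Edge bolt: l_c = 35 − 18/2 = 26 mm → 1.5 × 26 × 12 × 400 / 1000 = 187.2 → r_n = 187.2 kN.
Interior bolts: l_c = 45 − 18 = 27 mm → 1.5 × 27 × 12 × 400 / 1000 = 194.4 → r_n = 194.4 kN.
R_n = 2 × 187.2 + 4 × 194.4 = 1152 kN.
Allowable strength R_n/Ω = 1152 / 2 = 576 kN.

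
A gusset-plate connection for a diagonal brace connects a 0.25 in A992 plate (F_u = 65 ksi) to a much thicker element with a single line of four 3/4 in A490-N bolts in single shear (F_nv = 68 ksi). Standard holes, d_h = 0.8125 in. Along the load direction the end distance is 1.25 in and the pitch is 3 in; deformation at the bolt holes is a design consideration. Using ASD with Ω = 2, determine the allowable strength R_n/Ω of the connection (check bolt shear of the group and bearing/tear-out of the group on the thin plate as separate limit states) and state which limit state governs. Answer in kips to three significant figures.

52.1 kips (bearing governs)

Bolt shear: A_b = π·0.75²/4 = 0.4418 in²; R_n = 68 × 0.4418 × 4 × 1 = 120.2 kips → 120.2 / 2 = 60.1 kips.
Bearing (1.2 l_c t F_u ≤ 2.4 d t F_u): upper limit = 2.4·0.75·0.25·65 = 29.25 kips.
  Edge l_c = 1.25 − 0.8125/2 = 0.8438 → r_n = 16.45 kips; interior l_c = 3 − 0.8125 = 2.188 → r_n = 29.25 kips.
  R_n,bearing = 1·16.45 + 3·29.25 = 104.2 kips → 104.2 / 2 = 52.1 kips.
Bearing governs: 52.1 kips.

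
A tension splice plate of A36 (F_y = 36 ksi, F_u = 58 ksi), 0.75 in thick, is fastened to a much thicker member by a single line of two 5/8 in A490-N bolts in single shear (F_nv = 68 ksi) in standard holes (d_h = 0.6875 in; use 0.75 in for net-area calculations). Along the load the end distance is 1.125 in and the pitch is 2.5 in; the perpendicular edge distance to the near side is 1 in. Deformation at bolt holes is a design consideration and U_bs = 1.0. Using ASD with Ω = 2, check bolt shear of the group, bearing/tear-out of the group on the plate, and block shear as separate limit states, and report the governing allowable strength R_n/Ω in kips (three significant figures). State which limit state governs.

20.9 kips (bolt shear governs)

Bolt shear: A_b = π·0.625²/4 = 0.3068 in²; R_n = 68 × 0.3068 × 2 × 1 = 41.72 kips → 41.72 / 2 = 20.9 kips.
Bearing: edge l_c = 0.7812, r_n = 40.78 kips; interior l_c = 1.812, r_n = 65.25 kips; R_n = 40.78 + 1·65.25 = 106 kips → 53 kips.
Block shear: A_gv = 2.719, A_nv = 1.875, A_nt = 0.4688 in²; R_n = min(0.6F_uA_nv, 0.6F_yA_gv) + U_bs·F_u·A_nt = 85.91 kips → 43 kips.
Bolt shear governs: 20.9 kips.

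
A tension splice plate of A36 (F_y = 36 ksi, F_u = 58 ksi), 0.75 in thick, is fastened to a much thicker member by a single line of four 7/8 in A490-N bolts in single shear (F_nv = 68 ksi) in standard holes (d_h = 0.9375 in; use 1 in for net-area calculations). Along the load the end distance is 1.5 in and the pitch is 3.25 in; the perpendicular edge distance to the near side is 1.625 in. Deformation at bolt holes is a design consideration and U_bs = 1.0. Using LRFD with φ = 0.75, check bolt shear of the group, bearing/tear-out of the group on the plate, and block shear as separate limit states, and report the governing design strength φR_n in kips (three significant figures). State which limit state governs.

123 kips (bolt shear governs)

Bolt shear: A_b = π·0.875²/4 = 0.6013 in²; R_n = 68 × 0.6013 × 4 × 1 = 163.6 kips → 0.75 × 163.6 = 123 kips.
Bearing: edge l_c = 1.031, r_n = 53.83 kips; interior l_c = 2.312, r_n = 91.35 kips; R_n = 53.83 + 3·91.35 = 327.9 kips → 246 kips.
Block shear: A_gv = 8.438, A_nv = 5.812, A_nt = 0.8438 in²; R_n = min(0.6F_uA_nv, 0.6F_yA_gv) + U_bs·F_u·A_nt = 231.2 kips → 173 kips.
Bolt shear governs: 123 kips.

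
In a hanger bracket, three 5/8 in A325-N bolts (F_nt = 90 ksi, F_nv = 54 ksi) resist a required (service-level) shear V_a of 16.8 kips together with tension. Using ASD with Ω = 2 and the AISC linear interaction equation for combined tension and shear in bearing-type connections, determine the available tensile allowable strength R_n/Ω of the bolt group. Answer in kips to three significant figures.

A_b = π·0.625²/4 = 0.3068 in²; f_rv = 16.8 / (3 × 0.3068) = 18.25 ksi.
F'_nt = 1.3 F_nt − (Ω F_nt / F_nv) f_rv = 1.3·90 − (2·90/54)·18.25 = 56.16 ksi, capped at F_nt → F'_nt = 56.16 ksi.
R_n = F'_nt · A_b · n = 56.16 × 0.3068 × 3 = 51.69 kips.
Allowable strength R_n/Ω = 51.69 / 2 = 25.8 kips.

25.8 kips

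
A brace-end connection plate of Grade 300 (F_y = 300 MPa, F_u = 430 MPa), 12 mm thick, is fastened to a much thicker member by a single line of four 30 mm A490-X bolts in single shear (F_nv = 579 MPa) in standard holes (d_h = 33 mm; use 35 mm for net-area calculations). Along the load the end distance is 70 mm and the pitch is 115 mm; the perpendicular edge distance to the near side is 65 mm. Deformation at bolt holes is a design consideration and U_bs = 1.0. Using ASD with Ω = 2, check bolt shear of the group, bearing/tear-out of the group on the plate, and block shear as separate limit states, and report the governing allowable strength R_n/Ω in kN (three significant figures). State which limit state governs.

571 kN (block shear governs)

Bolt shear: A_b = π·30²/4 = 706.9 mm²; R_n = 579 × 706.9 × 4 × 1 / 1000 = 1637 kN → 1637 / 2 = 819 kN.
Bearing: edge l_c = 53.5, r_n = 331.3 kN; interior l_c = 82, r_n = 371.5 kN; R_n = 331.3 + 3·371.5 = 1446 kN → 723 kN.
Block shear: A_gv = 4980, A_nv = 3510, A_nt = 570 mm²; R_n = min(0.6F_uA_nv, 0.6F_yA_gv) + U_bs·F_u·A_nt = 1142 kN → 571 kN.
Block shear governs: 571 kN.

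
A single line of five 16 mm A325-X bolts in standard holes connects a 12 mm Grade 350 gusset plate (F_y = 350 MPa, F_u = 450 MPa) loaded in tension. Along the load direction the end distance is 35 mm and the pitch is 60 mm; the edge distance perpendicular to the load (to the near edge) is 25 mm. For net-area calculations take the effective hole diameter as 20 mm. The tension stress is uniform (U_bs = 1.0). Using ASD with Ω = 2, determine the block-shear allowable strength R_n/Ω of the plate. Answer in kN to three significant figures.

340 kN

Shear plane L_v = 35 + 4·60 = 275 mm; A_gv = 275 × 12 = 3300 mm².
A_nv = (275 − 4.5·20) × 12 = 2220 mm².
A_nt = (25 − 0.5·20) × 12 = 180 mm².
0.6 F_u A_nv = 599.4 kN; 0.6 F_y A_gv = 693 kN → shear rupture governs the shear term.
R_n = 599.4 + 1.0 × 450 × 180 / 1000 = 680.4 kN.
Allowable strength R_n/Ω = 680.4 / 2 = 340 kN.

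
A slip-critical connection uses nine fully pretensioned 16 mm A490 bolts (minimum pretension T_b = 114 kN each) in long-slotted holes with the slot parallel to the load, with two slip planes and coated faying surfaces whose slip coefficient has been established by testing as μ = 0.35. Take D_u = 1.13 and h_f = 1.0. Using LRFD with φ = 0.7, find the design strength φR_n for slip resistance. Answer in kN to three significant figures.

R_n = μ · D_u · h_f · T_b · n_s · n_b = 0.35 × 1.13 × 1.0 × 114 × 2 × 9 = 811.6 kN.
Design strength φR_n = 0.7 × 811.6 = 568 kN.

568 kN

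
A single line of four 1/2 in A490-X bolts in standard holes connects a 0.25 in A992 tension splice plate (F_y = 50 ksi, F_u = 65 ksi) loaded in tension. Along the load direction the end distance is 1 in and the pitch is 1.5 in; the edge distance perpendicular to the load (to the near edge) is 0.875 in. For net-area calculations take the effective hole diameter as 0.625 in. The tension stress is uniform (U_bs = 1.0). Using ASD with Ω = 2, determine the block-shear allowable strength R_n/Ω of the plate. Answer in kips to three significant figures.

Shear plane L_v = 1 + 3·1.5 = 5.5 in; A_gv = 5.5 × 0.25 = 1.375 in².
A_nv = (5.5 − 3.5·0.625) × 0.25 = 0.8281 in².
A_nt = (0.875 − 0.5·0.625) × 0.25 = 0.1406 in².
0.6 F_u A_nv = 32.3 kips; 0.6 F_y A_gv = 41.25 kips → shear rupture governs the shear term.
R_n = 32.3 + 1.0 × 65 × 0.1406 = 41.44 kips.
Allowable strength R_n/Ω = 41.44 / 2 = 20.7 kips.

20.7 kips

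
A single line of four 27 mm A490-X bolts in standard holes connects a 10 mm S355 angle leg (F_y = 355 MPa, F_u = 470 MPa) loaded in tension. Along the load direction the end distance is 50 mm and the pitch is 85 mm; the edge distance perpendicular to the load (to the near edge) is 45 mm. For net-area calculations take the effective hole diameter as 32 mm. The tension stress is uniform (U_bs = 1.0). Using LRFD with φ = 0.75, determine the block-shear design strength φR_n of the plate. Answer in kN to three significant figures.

510 kN

Shear plane L_v = 50 + 3·85 = 305 mm; A_gv = 305 × 10 = 3050 mm².
A_nv = (305 − 3.5·32) × 10 = 1930 mm².
A_nt = (45 − 0.5·32) × 10 = 290 mm².
0.6 F_u A_nv = 544.3 kN; 0.6 F_y A_gv = 649.6 kN → shear rupture governs the shear term.
R_n = 544.3 + 1.0 × 470 × 290 / 1000 = 680.6 kN.
Design strength φR_n = 0.75 × 680.6 = 510 kN.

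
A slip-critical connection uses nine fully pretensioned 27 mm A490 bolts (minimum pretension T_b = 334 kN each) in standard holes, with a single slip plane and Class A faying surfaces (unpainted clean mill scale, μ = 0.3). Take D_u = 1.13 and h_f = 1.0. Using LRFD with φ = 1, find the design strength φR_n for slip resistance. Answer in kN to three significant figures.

R_n = μ · D_u · h_f · T_b · n_s · n_b = 0.3 × 1.13 × 1.0 × 334 × 1 × 9 = 1019 kN.
Design strength φR_n = 1 × 1019 = 1020 kN.

1020 kN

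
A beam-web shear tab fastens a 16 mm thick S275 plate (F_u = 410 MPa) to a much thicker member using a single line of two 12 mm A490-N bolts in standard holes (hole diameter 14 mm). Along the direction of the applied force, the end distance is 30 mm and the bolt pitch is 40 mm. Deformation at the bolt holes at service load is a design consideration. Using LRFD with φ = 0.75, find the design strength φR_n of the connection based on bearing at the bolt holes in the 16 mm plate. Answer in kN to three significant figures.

Per bolt r_n = 1.2 l_c t F_u ≤ 2.4 d t F_u; upper limit = 2.4 × 12 × 16 × 410 / 1000 = 188.9 kN.
Edge bolt: l_c = 30 − 14/2 = 23 mm → 1.2 × 23 × 16 × 410 / 1000 = 181.1 → r_n = 181.1 kN.
Interior bolts: l_c = 40 − 14 = 26 mm → 1.2 × 26 × 16 × 410 / 1000 = 204.7 → r_n = 188.9 kN.
R_n = 1 × 181.1 + 1 × 188.9 = 370 kN.
Design strength φR_n = 0.75 × 370 = 277 kN.

277 kN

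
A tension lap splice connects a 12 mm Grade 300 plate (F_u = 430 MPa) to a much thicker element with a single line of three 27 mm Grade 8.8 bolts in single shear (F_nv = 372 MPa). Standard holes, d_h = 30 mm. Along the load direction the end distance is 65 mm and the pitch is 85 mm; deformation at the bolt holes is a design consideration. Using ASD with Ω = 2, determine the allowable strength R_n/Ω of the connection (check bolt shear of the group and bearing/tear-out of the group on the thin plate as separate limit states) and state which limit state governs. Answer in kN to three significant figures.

319 kN (bolt shear governs)

Bolt shear: A_b = π·27²/4 = 572.6 mm²; R_n = 372 × 572.6 × 3 × 1 / 1000 = 639 kN → 639 / 2 = 319 kN.
Bearing (1.2 l_c t F_u ≤ 2.4 d t F_u): upper limit = 2.4·27·12·430 / 1000 = 334.4 kN.
  Edge l_c = 65 − 30/2 = 50 → r_n = 309.6 kN; interior l_c = 85 − 30 = 55 → r_n = 334.4 kN.
  R_n,bearing = 1·309.6 + 2·334.4 = 978.3 kN → 978.3 / 2 = 489 kN.
Bolt shear governs: 319 kN.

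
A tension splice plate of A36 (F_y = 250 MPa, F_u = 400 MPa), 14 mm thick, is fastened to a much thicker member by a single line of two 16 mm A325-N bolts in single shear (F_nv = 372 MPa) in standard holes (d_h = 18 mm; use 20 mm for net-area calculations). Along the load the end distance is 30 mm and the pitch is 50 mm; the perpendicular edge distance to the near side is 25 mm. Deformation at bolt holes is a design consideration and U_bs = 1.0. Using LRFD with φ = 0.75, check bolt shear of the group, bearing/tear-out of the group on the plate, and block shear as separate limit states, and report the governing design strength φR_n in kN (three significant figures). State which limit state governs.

Bolt shear: A_b = π·16²/4 = 201.1 mm²; R_n = 372 × 201.1 × 2 × 1 / 1000 = 149.6 kN → 0.75 × 149.6 = 112 kN.
Bearing: edge l_c = 21, r_n = 141.1 kN; interior l_c = 32, r_n = 215 kN; R_n = 141.1 + 1·215 = 356.2 kN → 267 kN.
Block shear: A_gv = 1120, A_nv = 700, A_nt = 210 mm²; R_n = min(0.6F_uA_nv, 0.6F_yA_gv) + U_bs·F_u·A_nt = 252 kN → 189 kN.
Bolt shear governs: 112 kN.

112 kN (bolt shear governs)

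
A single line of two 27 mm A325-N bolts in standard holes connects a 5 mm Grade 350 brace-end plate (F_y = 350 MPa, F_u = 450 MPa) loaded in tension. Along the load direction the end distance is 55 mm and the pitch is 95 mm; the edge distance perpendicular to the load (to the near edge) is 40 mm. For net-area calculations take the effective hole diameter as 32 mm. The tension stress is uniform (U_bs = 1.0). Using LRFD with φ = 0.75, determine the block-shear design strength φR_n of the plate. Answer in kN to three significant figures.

144 kN

Shear plane L_v = 55 + 1·95 = 150 mm; A_gv = 150 × 5 = 750 mm².
A_nv = (150 − 1.5·32) × 5 = 510 mm².
A_nt = (40 − 0.5·32) × 5 = 120 mm².
0.6 F_u A_nv = 137.7 kN; 0.6 F_y A_gv = 157.5 kN → shear rupture governs the shear term.
R_n = 137.7 + 1.0 × 450 × 120 / 1000 = 191.7 kN.
Design strength φR_n = 0.75 × 191.7 = 144 kN.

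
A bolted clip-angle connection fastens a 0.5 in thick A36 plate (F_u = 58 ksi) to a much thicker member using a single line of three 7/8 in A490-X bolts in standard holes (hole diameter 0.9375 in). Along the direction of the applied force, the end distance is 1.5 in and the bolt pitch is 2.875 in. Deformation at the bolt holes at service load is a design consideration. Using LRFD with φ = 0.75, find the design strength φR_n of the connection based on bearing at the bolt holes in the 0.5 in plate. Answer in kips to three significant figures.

Per bolt r_n = 1.2 l_c t F_u ≤ 2.4 d t F_u; upper limit = 2.4 × 0.875 × 0.5 × 58 = 60.9 kips.
Edge bolt: l_c = 1.5 − 0.9375/2 = 1.031 in → 1.2 × 1.031 × 0.5 × 58 = 35.89 → r_n = 35.89 kips.
Interior bolts: l_c = 2.875 − 0.9375 = 1.938 in → 1.2 × 1.938 × 0.5 × 58 = 67.42 → r_n = 60.9 kips.
R_n = 1 × 35.89 + 2 × 60.9 = 157.7 kips.
Design strength φR_n = 0.75 × 157.7 = 118 kips.

118 kips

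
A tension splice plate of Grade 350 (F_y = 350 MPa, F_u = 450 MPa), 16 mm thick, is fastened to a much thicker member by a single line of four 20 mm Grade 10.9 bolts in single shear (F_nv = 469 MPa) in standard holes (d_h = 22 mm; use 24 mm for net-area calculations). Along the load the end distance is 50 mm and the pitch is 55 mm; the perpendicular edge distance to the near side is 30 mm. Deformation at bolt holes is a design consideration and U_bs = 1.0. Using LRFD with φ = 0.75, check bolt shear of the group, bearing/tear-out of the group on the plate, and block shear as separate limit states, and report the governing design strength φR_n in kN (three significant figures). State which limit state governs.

442 kN (bolt shear governs)

Bolt shear: A_b = π·20²/4 = 314.2 mm²; R_n = 469 × 314.2 × 4 × 1 / 1000 = 589.4 kN → 0.75 × 589.4 = 442 kN.
Bearing: edge l_c = 39, r_n = 337 kN; interior l_c = 33, r_n = 285.1 kN; R_n = 337 + 3·285.1 = 1192 kN → 894 kN.
Block shear: A_gv = 3440, A_nv = 2096, A_nt = 288 mm²; R_n = min(0.6F_uA_nv, 0.6F_yA_gv) + U_bs·F_u·A_nt = 695.5 kN → 522 kN.
Bolt shear governs: 442 kN.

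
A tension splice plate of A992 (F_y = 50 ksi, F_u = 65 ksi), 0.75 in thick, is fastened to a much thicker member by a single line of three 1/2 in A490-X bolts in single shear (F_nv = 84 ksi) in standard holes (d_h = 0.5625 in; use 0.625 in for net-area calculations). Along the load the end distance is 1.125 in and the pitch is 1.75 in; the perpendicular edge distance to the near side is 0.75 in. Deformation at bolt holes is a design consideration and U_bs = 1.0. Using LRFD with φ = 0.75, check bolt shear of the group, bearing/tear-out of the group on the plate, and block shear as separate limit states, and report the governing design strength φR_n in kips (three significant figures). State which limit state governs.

Bolt shear: A_b = π·0.5²/4 = 0.1963 in²; R_n = 84 × 0.1963 × 3 × 1 = 49.48 kips → 0.75 × 49.48 = 37.1 kips.
Bearing: edge l_c = 0.8438, r_n = 49.36 kips; interior l_c = 1.188, r_n = 58.5 kips; R_n = 49.36 + 2·58.5 = 166.4 kips → 125 kips.
Block shear: A_gv = 3.469, A_nv = 2.297, A_nt = 0.3281 in²; R_n = min(0.6F_uA_nv, 0.6F_yA_gv) + U_bs·F_u·A_nt = 110.9 kips → 83.2 kips.
Bolt shear governs: 37.1 kips.

37.1 kips (bolt shear governs)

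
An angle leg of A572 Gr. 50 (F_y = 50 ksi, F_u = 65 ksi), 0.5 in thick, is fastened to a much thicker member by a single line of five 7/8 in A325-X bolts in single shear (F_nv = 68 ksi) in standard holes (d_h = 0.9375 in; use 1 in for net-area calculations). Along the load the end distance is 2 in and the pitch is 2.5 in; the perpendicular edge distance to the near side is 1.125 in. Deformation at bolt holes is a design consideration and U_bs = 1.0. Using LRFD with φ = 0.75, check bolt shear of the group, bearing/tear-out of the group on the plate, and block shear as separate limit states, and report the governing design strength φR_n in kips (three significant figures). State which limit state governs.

125 kips (block shear governs)

Bolt shear: A_b = π·0.875²/4 = 0.6013 in²; R_n = 68 × 0.6013 × 5 × 1 = 204.4 kips → 0.75 × 204.4 = 153 kips.
Bearing: edge l_c = 1.531, r_n = 59.72 kips; interior l_c = 1.562, r_n = 60.94 kips; R_n = 59.72 + 4·60.94 = 303.5 kips → 228 kips.
Block shear: A_gv = 6, A_nv = 3.75, A_nt = 0.3125 in²; R_n = min(0.6F_uA_nv, 0.6F_yA_gv) + U_bs·F_u·A_nt = 166.6 kips → 125 kips.
Block shear governs: 125 kips.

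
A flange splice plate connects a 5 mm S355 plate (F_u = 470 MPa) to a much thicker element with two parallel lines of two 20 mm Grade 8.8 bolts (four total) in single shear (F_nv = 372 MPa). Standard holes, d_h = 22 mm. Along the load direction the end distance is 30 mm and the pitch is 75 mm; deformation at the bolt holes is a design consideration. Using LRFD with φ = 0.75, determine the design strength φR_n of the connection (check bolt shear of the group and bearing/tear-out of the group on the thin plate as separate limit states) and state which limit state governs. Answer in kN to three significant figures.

250 kN (bearing governs)

Bolt shear: A_b = π·20²/4 = 314.2 mm²; R_n = 372 × 314.2 × 4 × 1 / 1000 = 467.5 kN → 0.75 × 467.5 = 351 kN.
Bearing (1.2 l_c t F_u ≤ 2.4 d t F_u): upper limit = 2.4·20·5·470 / 1000 = 112.8 kN.
  Edge l_c = 30 − 22/2 = 19 → r_n = 53.58 kN; interior l_c = 75 − 22 = 53 → r_n = 112.8 kN.
  R_n,bearing = 2·53.58 + 2·112.8 = 332.8 kN → 0.75 × 332.8 = 250 kN.
Bearing governs: 250 kN.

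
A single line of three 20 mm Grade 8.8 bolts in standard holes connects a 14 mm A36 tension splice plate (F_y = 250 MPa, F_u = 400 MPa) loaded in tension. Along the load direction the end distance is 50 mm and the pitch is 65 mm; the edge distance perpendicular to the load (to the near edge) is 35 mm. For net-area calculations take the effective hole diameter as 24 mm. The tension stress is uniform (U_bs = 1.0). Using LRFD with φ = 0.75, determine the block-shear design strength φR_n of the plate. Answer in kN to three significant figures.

380 kN

Shear plane L_v = 50 + 2·65 = 180 mm; A_gv = 180 × 14 = 2520 mm².
A_nv = (180 − 2.5·24) × 14 = 1680 mm².
A_nt = (35 − 0.5·24) × 14 = 322 mm².
0.6 F_u A_nv = 403.2 kN; 0.6 F_y A_gv = 378 kN → shear yielding governs the shear term.
R_n = 378 + 1.0 × 400 × 322 / 1000 = 506.8 kN.
Design strength φR_n = 0.75 × 506.8 = 380 kN.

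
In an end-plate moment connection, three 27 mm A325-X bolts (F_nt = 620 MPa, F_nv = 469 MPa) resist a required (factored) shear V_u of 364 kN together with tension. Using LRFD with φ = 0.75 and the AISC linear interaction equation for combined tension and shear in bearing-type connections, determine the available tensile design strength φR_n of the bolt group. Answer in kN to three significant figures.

A_b = π·27²/4 = 572.6 mm²; f_rv = 364 × 1000 / (3 × 572.6) = 211.9 MPa.
F'_nt = 1.3 F_nt − (F_nt / φF_nv) f_rv = 1.3·620 − (620/(0.75·469))·211.9 = 432.5 MPa, capped at F_nt → F'_nt = 432.5 MPa.
R_n = F'_nt · A_b · n = 432.5 × 572.6 × 3 / 1000 = 742.8 kN.
Design strength φR_n = 0.75 × 742.8 = 557 kN.

557 kN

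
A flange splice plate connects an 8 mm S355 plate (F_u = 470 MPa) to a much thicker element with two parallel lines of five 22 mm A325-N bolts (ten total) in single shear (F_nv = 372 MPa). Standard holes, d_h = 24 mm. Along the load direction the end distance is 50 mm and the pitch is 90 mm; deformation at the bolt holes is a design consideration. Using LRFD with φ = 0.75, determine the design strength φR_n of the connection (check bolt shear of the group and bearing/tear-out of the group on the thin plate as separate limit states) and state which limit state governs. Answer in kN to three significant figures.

Bolt shear: A_b = π·22²/4 = 380.1 mm²; R_n = 372 × 380.1 × 10 × 1 / 1000 = 1414 kN → 0.75 × 1414 = 1060 kN.
Bearing (1.2 l_c t F_u ≤ 2.4 d t F_u): upper limit = 2.4·22·8·470 / 1000 = 198.5 kN.
  Edge l_c = 50 − 24/2 = 38 → r_n = 171.5 kN; interior l_c = 90 − 24 = 66 → r_n = 198.5 kN.
  R_n,bearing = 2·171.5 + 8·198.5 = 1931 kN → 0.75 × 1931 = 1450 kN.
Bolt shear governs: 1060 kN.

1060 kN (bolt shear governs)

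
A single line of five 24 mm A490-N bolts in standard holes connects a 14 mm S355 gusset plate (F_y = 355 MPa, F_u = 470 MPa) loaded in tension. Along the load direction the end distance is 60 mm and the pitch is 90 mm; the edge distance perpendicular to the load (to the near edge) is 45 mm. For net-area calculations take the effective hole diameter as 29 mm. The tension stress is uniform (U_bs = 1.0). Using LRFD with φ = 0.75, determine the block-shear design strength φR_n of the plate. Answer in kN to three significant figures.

1010 kN

Shear plane L_v = 60 + 4·90 = 420 mm; A_gv = 420 × 14 = 5880 mm².
A_nv = (420 − 4.5·29) × 14 = 4053 mm².
A_nt = (45 − 0.5·29) × 14 = 427 mm².
0.6 F_u A_nv = 1143 kN; 0.6 F_y A_gv = 1252 kN → shear rupture governs the shear term.
R_n = 1143 + 1.0 × 470 × 427 / 1000 = 1344 kN.
Design strength φR_n = 0.75 × 1344 = 1010 kN.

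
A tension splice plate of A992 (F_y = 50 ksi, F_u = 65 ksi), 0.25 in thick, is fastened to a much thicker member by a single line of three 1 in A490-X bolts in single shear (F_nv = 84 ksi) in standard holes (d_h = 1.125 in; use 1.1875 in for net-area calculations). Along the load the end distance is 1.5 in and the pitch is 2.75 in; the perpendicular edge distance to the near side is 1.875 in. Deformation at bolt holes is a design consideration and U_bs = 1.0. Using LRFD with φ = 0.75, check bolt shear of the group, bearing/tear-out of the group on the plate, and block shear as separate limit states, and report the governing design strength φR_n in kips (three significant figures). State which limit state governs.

45.1 kips (block shear governs)

Bolt shear: A_b = π·1²/4 = 0.7854 in²; R_n = 84 × 0.7854 × 3 × 1 = 197.9 kips → 0.75 × 197.9 = 148 kips.
Bearing: edge l_c = 0.9375, r_n = 18.28 kips; interior l_c = 1.625, r_n = 31.69 kips; R_n = 18.28 + 2·31.69 = 81.66 kips → 61.2 kips.
Block shear: A_gv = 1.75, A_nv = 1.008, A_nt = 0.3203 in²; R_n = min(0.6F_uA_nv, 0.6F_yA_gv) + U_bs·F_u·A_nt = 60.12 kips → 45.1 kips.
Block shear governs: 45.1 kips.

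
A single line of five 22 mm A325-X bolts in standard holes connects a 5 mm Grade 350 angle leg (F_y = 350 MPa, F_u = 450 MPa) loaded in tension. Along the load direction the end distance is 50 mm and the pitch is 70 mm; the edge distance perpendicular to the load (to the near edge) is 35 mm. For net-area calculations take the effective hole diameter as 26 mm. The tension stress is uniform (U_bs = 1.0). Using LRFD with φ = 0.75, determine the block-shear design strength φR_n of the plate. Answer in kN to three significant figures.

253 kN

Shear plane L_v = 50 + 4·70 = 330 mm; A_gv = 330 × 5 = 1650 mm².
A_nv = (330 − 4.5·26) × 5 = 1065 mm².
A_nt = (35 − 0.5·26) × 5 = 110 mm².
0.6 F_u A_nv = 287.6 kN; 0.6 F_y A_gv = 346.5 kN → shear rupture governs the shear term.
R_n = 287.6 + 1.0 × 450 × 110 / 1000 = 337.1 kN.
Design strength φR_n = 0.75 × 337.1 = 253 kN.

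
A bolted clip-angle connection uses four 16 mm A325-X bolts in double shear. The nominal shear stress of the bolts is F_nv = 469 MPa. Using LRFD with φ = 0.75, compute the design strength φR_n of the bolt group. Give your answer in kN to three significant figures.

566 kN

A_b = π × 16² / 4 = 201.1 mm².
R_n = F_nv · A_b · n · n_s = 469 × 201.1 × 4 × 2 / 1000 = 754.4 kN.
Design strength φR_n = 0.75 × 754.4 = 566 kN.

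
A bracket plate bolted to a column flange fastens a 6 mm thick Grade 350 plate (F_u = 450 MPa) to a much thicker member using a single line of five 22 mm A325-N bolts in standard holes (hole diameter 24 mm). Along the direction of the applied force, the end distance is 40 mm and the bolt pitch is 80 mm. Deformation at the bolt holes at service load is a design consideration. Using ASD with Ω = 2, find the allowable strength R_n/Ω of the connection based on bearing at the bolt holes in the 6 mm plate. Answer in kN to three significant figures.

Per bolt r_n = 1.2 l_c t F_u ≤ 2.4 d t F_u; upper limit = 2.4 × 22 × 6 × 450 / 1000 = 142.6 kN.
Edge bolt: l_c = 40 − 24/2 = 28 mm → 1.2 × 28 × 6 × 450 / 1000 = 90.72 → r_n = 90.72 kN.
Interior bolts: l_c = 80 − 24 = 56 mm → 1.2 × 56 × 6 × 450 / 1000 = 181.4 → r_n = 142.6 kN.
R_n = 1 × 90.72 + 4 × 142.6 = 661 kN.
Allowable strength R_n/Ω = 661 / 2 = 330 kN.

330 kN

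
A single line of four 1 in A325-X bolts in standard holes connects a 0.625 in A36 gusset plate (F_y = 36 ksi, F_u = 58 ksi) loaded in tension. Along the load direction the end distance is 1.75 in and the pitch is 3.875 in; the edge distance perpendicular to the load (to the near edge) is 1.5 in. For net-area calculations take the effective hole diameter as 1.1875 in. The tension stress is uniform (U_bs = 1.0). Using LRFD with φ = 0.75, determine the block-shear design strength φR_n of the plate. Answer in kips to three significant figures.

160 kips

Shear plane L_v = 1.75 + 3·3.875 = 13.38 in; A_gv = 13.38 × 0.625 = 8.359 in².
A_nv = (13.38 − 3.5·1.1875) × 0.625 = 5.762 in².
A_nt = (1.5 − 0.5·1.1875) × 0.625 = 0.5664 in².
0.6 F_u A_nv = 200.5 kips; 0.6 F_y A_gv = 180.6 kips → shear yielding governs the shear term.
R_n = 180.6 + 1.0 × 58 × 0.5664 = 213.4 kips.
Design strength φR_n = 0.75 × 213.4 = 160 kips.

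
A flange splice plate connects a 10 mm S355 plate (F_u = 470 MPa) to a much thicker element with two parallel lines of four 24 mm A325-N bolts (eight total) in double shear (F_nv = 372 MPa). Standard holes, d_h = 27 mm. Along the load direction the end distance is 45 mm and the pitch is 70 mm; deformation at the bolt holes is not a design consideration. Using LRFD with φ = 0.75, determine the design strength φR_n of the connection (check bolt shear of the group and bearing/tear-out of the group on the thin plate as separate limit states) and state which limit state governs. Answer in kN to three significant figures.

1700 kN (bearing governs)

Bolt shear: A_b = π·24²/4 = 452.4 mm²; R_n = 372 × 452.4 × 8 × 2 / 1000 = 2693 kN → 0.75 × 2693 = 2020 kN.
Bearing (1.5 l_c t F_u ≤ 3.0 d t F_u): upper limit = 3.0·24·10·470 / 1000 = 338.4 kN.
  Edge l_c = 45 − 27/2 = 31.5 → r_n = 222.1 kN; interior l_c = 70 − 27 = 43 → r_n = 303.2 kN.
  R_n,bearing = 2·222.1 + 6·303.2 = 2263 kN → 0.75 × 2263 = 1700 kN.
Bearing governs: 1700 kN.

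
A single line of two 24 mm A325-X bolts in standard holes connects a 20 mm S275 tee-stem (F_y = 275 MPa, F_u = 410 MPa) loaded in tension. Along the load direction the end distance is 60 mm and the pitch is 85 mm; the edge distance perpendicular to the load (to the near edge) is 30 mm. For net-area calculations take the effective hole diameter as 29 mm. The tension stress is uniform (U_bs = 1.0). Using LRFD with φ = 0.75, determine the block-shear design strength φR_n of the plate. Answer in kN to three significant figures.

454 kN

Shear plane L_v = 60 + 1·85 = 145 mm; A_gv = 145 × 20 = 2900 mm².
A_nv = (145 − 1.5·29) × 20 = 2030 mm².
A_nt = (30 − 0.5·29) × 20 = 310 mm².
0.6 F_u A_nv = 499.4 kN; 0.6 F_y A_gv = 478.5 kN → shear yielding governs the shear term.
R_n = 478.5 + 1.0 × 410 × 310 / 1000 = 605.6 kN.
Design strength φR_n = 0.75 × 605.6 = 454 kN.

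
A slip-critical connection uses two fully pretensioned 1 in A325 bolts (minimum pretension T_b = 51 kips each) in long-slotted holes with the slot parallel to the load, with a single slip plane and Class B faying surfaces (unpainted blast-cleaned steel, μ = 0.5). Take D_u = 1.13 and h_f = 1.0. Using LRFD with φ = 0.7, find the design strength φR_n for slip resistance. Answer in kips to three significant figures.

R_n = μ · D_u · h_f · T_b · n_s · n_b = 0.5 × 1.13 × 1.0 × 51 × 1 × 2 = 57.63 kips.
Design strength φR_n = 0.7 × 57.63 = 40.3 kips.

40.3 kips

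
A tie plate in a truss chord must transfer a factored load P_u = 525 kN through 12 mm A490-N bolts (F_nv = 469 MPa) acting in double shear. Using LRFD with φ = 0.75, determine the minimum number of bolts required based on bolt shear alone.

A_b = π·12²/4 = 113.1 mm².
Per-bolt design strength φR_n = 0.75 × 469 × 113.1 × 2 / 1000 = 79.56 kN.
n ≥ 525 / 79.56 = 6.598 → use 7 bolts.

7 bolts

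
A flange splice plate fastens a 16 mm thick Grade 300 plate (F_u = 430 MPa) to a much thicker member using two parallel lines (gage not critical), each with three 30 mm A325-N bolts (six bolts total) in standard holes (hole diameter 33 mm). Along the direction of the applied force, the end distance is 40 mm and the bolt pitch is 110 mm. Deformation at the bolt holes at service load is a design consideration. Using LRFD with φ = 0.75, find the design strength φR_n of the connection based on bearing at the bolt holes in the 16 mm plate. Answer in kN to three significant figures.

Per bolt r_n = 1.2 l_c t F_u ≤ 2.4 d t F_u; upper limit = 2.4 × 30 × 16 × 430 / 1000 = 495.4 kN.
Edge bolt: l_c = 40 − 33/2 = 23.5 mm → 1.2 × 23.5 × 16 × 430 / 1000 = 194 → r_n = 194 kN.
Interior bolts: l_c = 110 − 33 = 77 mm → 1.2 × 77 × 16 × 430 / 1000 = 635.7 → r_n = 495.4 kN.
R_n = 2 × 194 + 4 × 495.4 = 2369 kN.
Design strength φR_n = 0.75 × 2369 = 1780 kN.

1780 kN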